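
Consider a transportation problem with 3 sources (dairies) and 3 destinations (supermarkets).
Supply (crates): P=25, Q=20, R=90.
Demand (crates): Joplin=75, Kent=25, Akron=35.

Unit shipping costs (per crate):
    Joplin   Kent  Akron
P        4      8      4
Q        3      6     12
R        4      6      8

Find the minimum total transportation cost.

610

An optimal shipping plan:
  P→Akron: 25 × 4 = 100
  Q→Joplin: 20 × 3 = 60
  R→Joplin: 55 × 4 = 220
  R→Kent: 25 × 6 = 150
  R→Akron: 10 × 8 = 80
Total = 100 + 60 + 220 + 150 + 80 = 610.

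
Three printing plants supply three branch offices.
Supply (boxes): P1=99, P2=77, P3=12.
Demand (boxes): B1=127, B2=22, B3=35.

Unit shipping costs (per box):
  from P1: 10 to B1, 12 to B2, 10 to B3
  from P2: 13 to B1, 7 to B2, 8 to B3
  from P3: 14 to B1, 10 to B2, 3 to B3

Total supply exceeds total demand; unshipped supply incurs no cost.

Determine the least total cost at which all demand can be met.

1728

One minimum-cost allocation:
  P1 to B1: 99 boxes
  P2 to B1: 28 boxes
  P2 to B2: 22 boxes
  P2 to B3: 23 boxes
  P3 to B3: 12 boxes
Total cost = 1728.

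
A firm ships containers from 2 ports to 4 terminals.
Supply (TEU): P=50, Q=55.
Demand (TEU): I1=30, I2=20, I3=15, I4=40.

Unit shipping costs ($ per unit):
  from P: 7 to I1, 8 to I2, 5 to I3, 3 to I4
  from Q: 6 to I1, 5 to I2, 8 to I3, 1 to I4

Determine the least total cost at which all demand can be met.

435

One minimum-cost allocation:
  P to I1: 30 × $7 = $210
  P to I3: 15 × $5 = $75
  P to I4: 5 × $3 = $15
  Q to I2: 20 × $5 = $100
  Q to I4: 35 × $1 = $35
Total = 210 + 75 + 15 + 100 + 35 = $435.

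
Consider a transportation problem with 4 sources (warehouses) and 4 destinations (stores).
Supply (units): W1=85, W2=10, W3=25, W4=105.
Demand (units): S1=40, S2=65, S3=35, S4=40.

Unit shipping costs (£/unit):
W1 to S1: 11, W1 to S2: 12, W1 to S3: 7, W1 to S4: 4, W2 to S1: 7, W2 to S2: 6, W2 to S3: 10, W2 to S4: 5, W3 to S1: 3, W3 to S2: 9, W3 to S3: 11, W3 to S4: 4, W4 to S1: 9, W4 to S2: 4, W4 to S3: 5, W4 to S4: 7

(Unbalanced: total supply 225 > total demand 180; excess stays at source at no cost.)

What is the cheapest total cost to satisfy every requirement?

785

Optimal allocation:
  W1 to S4: 40 × £4 = £160
  W2 to S1: 10 × £7 = £70
  W3 to S1: 25 × £3 = £75
  W4 to S1: 5 × £9 = £45
  W4 to S2: 65 × £4 = £260
  W4 to S3: 35 × £5 = £175
Total = 160 + 70 + 75 + 45 + 260 + 175 = £785.
(Supply check: W1 ships 40; W2 ships 10; W3 ships 25; W4 ships 105.)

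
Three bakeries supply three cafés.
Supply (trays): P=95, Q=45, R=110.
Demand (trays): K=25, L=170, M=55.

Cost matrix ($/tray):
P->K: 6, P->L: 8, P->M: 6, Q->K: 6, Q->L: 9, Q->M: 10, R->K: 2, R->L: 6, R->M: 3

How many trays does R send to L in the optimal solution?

30

Optimal shipments:
  P–L: 95 × $8 = $760
  Q–L: 45 × $9 = $405
  R–K: 25 × $2 = $50
  R–L: 30 × $6 = $180
  R–M: 55 × $3 = $165
Total cost = $1560.
So R→L carries 30 trays.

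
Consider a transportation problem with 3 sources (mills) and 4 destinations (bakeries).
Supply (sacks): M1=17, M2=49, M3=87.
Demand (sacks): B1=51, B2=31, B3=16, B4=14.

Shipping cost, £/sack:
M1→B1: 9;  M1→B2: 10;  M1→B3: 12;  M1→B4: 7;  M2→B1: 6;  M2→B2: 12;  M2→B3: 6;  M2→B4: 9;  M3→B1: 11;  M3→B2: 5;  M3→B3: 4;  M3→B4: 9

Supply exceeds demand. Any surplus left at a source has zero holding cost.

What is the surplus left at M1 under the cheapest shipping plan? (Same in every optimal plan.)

1

Minimum-cost shipments:
  M1→B1: 2 × £9 = £18
  M1→B4: 14 × £7 = £98
  M2→B1: 49 × £6 = £294
  M3→B2: 31 × £5 = £155
  M3→B3: 16 × £4 = £64
Total cost = £629.
M1 ships 16 of its 17, leaving 1.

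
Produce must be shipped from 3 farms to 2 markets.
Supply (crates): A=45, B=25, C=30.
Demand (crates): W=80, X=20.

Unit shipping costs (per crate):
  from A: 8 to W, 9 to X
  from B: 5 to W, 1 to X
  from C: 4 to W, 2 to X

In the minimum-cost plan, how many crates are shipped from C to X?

The minimum-cost plan:
  A->W: 45 × 8 = 360
  B->W: 5 × 5 = 25
  B->X: 20 × 1 = 20
  C->W: 30 × 4 = 120
Total cost = 525.
The route C→X is not used.

0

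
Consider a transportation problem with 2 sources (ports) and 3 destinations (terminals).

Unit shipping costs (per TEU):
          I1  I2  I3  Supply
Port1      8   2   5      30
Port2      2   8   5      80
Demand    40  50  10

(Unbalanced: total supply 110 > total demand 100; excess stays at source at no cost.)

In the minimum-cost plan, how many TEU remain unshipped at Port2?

An optimal plan:
  Port1–I2: 30 × 2 = 60
  Port2–I1: 40 × 2 = 80
  Port2–I2: 20 × 8 = 160
  Port2–I3: 10 × 5 = 50
Total cost = 350.
Port2 ships 70 of its 80, leaving 10.

10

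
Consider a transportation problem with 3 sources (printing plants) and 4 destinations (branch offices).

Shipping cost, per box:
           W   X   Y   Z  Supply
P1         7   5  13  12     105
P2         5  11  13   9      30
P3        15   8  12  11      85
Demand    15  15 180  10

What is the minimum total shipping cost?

2495

One minimum-cost allocation:
  P1→X: 15 × 5 = 75
  P1→Y: 90 × 13 = 1170
  P2→W: 15 × 5 = 75
  P2→Y: 5 × 13 = 65
  P2→Z: 10 × 9 = 90
  P3→Y: 85 × 12 = 1020
Total = 75 + 1170 + 75 + 65 + 90 + 1020 = 2495.
(Supply check: P1 ships 105; P2 ships 30; P3 ships 85.)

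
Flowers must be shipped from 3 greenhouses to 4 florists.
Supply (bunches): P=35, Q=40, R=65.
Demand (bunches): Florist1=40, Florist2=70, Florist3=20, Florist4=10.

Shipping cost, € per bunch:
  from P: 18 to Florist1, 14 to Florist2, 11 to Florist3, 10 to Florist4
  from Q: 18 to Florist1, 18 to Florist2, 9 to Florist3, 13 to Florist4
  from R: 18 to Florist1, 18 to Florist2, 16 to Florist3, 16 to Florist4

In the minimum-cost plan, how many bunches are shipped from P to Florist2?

35

Solving gives:
  P to Florist2: 35 × €14 = €490
  Q to Florist2: 10 × €18 = €180
  Q to Florist3: 20 × €9 = €180
  Q to Florist4: 10 × €13 = €130
  R to Florist1: 40 × €18 = €720
  R to Florist2: 25 × €18 = €450
Total cost = €2150.
So P→Florist2 carries 35 bunches.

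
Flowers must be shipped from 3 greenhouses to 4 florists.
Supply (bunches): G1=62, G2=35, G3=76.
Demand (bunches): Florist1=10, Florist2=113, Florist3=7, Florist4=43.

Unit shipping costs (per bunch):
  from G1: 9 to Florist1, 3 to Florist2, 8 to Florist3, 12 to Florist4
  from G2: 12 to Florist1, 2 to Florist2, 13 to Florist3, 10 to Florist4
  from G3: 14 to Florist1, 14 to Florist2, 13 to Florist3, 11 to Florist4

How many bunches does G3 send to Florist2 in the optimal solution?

The minimum-cost plan:
  G1 to Florist2: 62 × 3 = 186
  G2 to Florist2: 35 × 2 = 70
  G3 to Florist1: 10 × 14 = 140
  G3 to Florist2: 16 × 14 = 224
  G3 to Florist3: 7 × 13 = 91
  G3 to Florist4: 43 × 11 = 473
Total cost = 1184.
So G3→Florist2 carries 16 bunches.

16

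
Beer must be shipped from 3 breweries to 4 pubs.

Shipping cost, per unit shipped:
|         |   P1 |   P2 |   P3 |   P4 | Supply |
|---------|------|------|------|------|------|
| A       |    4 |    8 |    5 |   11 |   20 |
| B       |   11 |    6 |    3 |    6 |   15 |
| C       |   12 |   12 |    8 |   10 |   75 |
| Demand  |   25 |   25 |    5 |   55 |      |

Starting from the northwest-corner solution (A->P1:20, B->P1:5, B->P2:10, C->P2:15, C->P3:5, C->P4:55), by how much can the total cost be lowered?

Current plan cost = 20·4 + 5·11 + 10·6 + 15·12 + 5·8 + 55·10 = 965.
Optimal plan:
  A to P1: 20 × 4 = 80
  B to P2: 15 × 6 = 90
  C to P1: 5 × 12 = 60
  C to P2: 10 × 12 = 120
  C to P3: 5 × 8 = 40
  C to P4: 55 × 10 = 550
Optimal cost = 940.
Saving = 965 − 940 = 25.

25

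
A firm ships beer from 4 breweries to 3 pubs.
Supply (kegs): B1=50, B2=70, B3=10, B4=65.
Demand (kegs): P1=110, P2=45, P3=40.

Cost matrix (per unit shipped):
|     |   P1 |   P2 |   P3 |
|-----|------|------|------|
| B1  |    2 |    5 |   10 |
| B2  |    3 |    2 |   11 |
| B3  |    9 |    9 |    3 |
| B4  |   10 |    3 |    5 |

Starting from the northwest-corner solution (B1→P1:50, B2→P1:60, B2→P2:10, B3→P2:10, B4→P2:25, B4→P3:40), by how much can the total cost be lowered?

Current plan cost = 50·2 + 60·3 + 10·2 + 10·9 + 25·3 + 40·5 = 665.
Optimal plan:
  B1->P1: 50 × 2 = 100
  B2->P1: 60 × 3 = 180
  B2->P2: 10 × 2 = 20
  B3->P3: 10 × 3 = 30
  B4->P2: 35 × 3 = 105
  B4->P3: 30 × 5 = 150
Optimal cost = 585.
Saving = 665 − 585 = 80.

80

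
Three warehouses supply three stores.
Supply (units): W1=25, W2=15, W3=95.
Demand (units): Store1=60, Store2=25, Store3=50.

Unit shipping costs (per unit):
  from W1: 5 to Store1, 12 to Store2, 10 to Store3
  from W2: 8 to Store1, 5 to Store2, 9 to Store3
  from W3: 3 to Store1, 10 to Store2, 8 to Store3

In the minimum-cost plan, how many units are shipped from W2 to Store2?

15

Solving gives:
  W1→Store3: 25 units
  W2→Store2: 15 units
  W3→Store1: 60 units
  W3→Store2: 10 units
  W3→Store3: 25 units
Total cost = 805.
So W2→Store2 carries 15 units.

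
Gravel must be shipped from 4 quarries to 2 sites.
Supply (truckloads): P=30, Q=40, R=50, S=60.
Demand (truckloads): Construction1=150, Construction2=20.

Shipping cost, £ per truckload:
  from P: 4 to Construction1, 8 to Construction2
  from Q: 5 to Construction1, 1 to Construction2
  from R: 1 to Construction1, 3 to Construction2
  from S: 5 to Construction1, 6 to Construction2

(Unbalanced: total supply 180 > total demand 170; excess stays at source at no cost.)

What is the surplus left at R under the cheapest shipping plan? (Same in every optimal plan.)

0

Minimum-cost shipments:
  P–Construction1: 30 × £4 = £120
  Q–Construction1: 20 × £5 = £100
  Q–Construction2: 20 × £1 = £20
  R–Construction1: 50 × £1 = £50
  S–Construction1: 50 × £5 = £250
Total cost = £540.
R ships 50 of its 50, leaving 0.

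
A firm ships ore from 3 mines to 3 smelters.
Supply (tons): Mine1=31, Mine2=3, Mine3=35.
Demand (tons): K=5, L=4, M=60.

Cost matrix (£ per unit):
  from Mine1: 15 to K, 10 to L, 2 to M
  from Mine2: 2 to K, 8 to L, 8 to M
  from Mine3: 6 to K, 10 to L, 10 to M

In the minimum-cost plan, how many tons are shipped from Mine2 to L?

Solving gives:
  Mine1–M: 31 × £2 = £62
  Mine2–K: 3 × £2 = £6
  Mine3–K: 2 × £6 = £12
  Mine3–L: 4 × £10 = £40
  Mine3–M: 29 × £10 = £290
Total cost = £410.
The route Mine2→L is not used.

0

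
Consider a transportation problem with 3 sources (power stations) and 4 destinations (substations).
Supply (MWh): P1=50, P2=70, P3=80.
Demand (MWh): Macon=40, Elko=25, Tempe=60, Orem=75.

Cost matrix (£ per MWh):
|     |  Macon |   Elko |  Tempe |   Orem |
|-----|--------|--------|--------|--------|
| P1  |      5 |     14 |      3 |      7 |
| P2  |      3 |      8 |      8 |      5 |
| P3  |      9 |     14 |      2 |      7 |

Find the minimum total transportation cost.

955

An optimal shipping plan:
  P1–Orem: 50 × £7 = £350
  P2–Macon: 40 × £3 = £120
  P2–Elko: 25 × £8 = £200
  P2–Orem: 5 × £5 = £25
  P3–Tempe: 60 × £2 = £120
  P3–Orem: 20 × £7 = £140
Total = 350 + 120 + 200 + 25 + 120 + 140 = £955.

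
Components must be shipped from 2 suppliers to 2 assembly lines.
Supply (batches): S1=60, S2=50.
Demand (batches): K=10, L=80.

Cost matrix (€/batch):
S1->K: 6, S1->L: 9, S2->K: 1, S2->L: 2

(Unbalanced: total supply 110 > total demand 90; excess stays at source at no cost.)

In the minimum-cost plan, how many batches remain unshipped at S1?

20

Minimum-cost shipments:
  S1–K: 10 batches
  S1–L: 30 batches
  S2–L: 50 batches
Total cost = €430.
S1 ships 40 of its 60, leaving 20.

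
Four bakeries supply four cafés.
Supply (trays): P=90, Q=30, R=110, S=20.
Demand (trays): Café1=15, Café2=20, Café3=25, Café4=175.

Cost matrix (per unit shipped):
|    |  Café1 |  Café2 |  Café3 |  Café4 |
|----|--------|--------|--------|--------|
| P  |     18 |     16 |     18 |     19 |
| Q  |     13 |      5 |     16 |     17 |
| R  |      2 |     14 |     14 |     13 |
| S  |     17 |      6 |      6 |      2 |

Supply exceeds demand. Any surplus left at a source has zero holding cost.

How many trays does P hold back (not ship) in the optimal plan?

An optimal plan:
  P–Café3: 15 × 18 = 270
  P–Café4: 60 × 19 = 1140
  Q–Café2: 20 × 5 = 100
  Q–Café3: 10 × 16 = 160
  R–Café1: 15 × 2 = 30
  R–Café4: 95 × 13 = 1235
  S–Café4: 20 × 2 = 40
Total cost = 2975.
P ships 75 of its 90, leaving 15.

15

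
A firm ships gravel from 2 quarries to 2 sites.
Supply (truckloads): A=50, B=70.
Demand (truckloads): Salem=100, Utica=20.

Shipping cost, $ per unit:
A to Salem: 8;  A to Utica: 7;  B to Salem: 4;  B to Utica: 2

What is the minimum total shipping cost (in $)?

640

An optimal shipping plan:
  A→Salem: 50 × $8 = $400
  B→Salem: 50 × $4 = $200
  B→Utica: 20 × $2 = $40
Total = 400 + 200 + 40 = $640.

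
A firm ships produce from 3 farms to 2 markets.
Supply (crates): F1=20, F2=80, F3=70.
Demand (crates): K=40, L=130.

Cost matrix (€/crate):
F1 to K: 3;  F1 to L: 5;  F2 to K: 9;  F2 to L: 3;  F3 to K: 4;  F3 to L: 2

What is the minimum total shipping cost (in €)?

One minimum-cost allocation:
  F1->K: 20 × €3 = €60
  F2->L: 80 × €3 = €240
  F3->K: 20 × €4 = €80
  F3->L: 50 × €2 = €100
Total = 60 + 240 + 80 + 100 = €480.
(Supply check: F1 ships 20; F2 ships 80; F3 ships 70.)

480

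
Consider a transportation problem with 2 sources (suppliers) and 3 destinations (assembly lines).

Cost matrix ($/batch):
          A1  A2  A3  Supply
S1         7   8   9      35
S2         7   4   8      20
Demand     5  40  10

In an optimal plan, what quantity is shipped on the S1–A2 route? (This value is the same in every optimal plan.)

The minimum-cost plan:
  S1→A1: 5 × $7 = $35
  S1→A2: 20 × $8 = $160
  S1→A3: 10 × $9 = $90
  S2→A2: 20 × $4 = $80
Total cost = $365.
So S1→A2 carries 20 batches.

20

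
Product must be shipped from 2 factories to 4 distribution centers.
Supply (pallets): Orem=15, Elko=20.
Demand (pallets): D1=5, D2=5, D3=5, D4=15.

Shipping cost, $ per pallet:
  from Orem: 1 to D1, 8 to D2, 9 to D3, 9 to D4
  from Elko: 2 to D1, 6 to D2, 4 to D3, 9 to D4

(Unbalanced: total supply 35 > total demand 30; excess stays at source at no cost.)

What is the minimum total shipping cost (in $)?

One minimum-cost allocation:
  Orem->D1: 5 × $1 = $5
  Orem->D4: 10 × $9 = $90
  Elko->D2: 5 × $6 = $30
  Elko->D3: 5 × $4 = $20
  Elko->D4: 5 × $9 = $45
Total = 5 + 90 + 30 + 20 + 45 = $190.
(Supply check: Orem ships 15; Elko ships 15.)

190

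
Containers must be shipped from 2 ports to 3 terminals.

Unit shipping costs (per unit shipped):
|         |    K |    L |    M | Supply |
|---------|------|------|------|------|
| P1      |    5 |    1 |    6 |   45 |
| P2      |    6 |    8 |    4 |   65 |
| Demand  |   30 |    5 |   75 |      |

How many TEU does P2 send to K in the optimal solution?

The minimum-cost plan:
  P1–K: 30 TEU
  P1–L: 5 TEU
  P1–M: 10 TEU
  P2–M: 65 TEU
Total cost = 475.
The route P2→K is not used.

0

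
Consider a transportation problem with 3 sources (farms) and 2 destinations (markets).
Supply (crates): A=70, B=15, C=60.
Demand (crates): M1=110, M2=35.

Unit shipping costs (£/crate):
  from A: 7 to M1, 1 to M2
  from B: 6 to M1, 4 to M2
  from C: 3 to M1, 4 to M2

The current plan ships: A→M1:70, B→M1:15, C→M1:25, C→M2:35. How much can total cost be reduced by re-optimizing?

245

Current plan cost = 70·7 + 15·6 + 25·3 + 35·4 = £795.
Optimal plan:
  A–M1: 35 crates
  A–M2: 35 crates
  B–M1: 15 crates
  C–M1: 60 crates
Optimal cost = £550.
Saving = 795 − 550 = £245.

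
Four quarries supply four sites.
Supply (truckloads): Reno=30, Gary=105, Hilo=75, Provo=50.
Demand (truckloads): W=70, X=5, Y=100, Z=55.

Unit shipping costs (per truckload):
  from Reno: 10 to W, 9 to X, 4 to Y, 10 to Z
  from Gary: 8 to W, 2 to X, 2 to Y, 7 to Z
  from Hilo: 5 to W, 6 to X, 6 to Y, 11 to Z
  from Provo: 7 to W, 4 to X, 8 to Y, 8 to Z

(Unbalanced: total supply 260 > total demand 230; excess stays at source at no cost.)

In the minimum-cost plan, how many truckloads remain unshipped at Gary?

An optimal plan:
  Reno–Y: 5 × 4 = 20
  Gary–X: 5 × 2 = 10
  Gary–Y: 95 × 2 = 190
  Gary–Z: 5 × 7 = 35
  Hilo–W: 70 × 5 = 350
  Provo–Z: 50 × 8 = 400
Total cost = 1005.
Gary ships 105 of its 105, leaving 0.

0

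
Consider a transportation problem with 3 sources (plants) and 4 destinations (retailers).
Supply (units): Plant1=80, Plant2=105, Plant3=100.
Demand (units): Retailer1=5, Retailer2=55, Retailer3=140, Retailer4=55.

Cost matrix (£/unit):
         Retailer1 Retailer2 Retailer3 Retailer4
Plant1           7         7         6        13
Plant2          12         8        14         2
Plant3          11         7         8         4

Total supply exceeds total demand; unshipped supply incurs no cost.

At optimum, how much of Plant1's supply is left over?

Minimum-cost shipments:
  Plant1–Retailer1: 5 × £7 = £35
  Plant1–Retailer3: 75 × £6 = £450
  Plant2–Retailer2: 20 × £8 = £160
  Plant2–Retailer4: 55 × £2 = £110
  Plant3–Retailer2: 35 × £7 = £245
  Plant3–Retailer3: 65 × £8 = £520
Total cost = £1520.
Plant1 ships 80 of its 80, leaving 0.

0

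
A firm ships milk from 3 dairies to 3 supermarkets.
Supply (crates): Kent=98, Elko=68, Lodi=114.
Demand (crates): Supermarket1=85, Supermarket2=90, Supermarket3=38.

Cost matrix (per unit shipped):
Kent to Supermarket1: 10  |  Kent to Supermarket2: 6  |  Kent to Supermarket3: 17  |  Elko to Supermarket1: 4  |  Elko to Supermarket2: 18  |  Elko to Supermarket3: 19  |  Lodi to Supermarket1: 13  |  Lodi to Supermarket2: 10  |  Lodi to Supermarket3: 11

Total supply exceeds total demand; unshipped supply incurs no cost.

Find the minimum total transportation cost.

Optimal allocation:
  Kent→Supermarket1: 8 × 10 = 80
  Kent→Supermarket2: 90 × 6 = 540
  Elko→Supermarket1: 68 × 4 = 272
  Lodi→Supermarket1: 9 × 13 = 117
  Lodi→Supermarket3: 38 × 11 = 418
Total = 80 + 540 + 272 + 117 + 418 = 1427.

1427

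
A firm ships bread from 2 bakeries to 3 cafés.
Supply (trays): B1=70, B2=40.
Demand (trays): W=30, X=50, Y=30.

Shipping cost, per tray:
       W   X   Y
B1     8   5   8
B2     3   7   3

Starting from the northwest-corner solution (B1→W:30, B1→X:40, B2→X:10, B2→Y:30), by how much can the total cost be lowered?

70

Current plan cost = 30·8 + 40·5 + 10·7 + 30·3 = 600.
Optimal plan:
  B1->W: 20 × 8 = 160
  B1->X: 50 × 5 = 250
  B2->W: 10 × 3 = 30
  B2->Y: 30 × 3 = 90
Optimal cost = 530.
Saving = 600 − 530 = 70.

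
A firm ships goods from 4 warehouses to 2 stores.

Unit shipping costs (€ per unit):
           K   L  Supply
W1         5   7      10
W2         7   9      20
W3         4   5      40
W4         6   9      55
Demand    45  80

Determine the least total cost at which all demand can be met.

810

One minimum-cost allocation:
  W1 to L: 10 × €7 = €70
  W2 to L: 20 × €9 = €180
  W3 to L: 40 × €5 = €200
  W4 to K: 45 × €6 = €270
  W4 to L: 10 × €9 = €90
Total = 70 + 180 + 200 + 270 + 90 = €810.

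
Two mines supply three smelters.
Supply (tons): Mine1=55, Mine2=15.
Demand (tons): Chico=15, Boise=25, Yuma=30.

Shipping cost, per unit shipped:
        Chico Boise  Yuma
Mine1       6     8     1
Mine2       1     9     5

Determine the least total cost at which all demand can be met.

245

An optimal shipping plan:
  Mine1–Boise: 25 × 8 = 200
  Mine1–Yuma: 30 × 1 = 30
  Mine2–Chico: 15 × 1 = 15
Total = 200 + 30 + 15 = 245.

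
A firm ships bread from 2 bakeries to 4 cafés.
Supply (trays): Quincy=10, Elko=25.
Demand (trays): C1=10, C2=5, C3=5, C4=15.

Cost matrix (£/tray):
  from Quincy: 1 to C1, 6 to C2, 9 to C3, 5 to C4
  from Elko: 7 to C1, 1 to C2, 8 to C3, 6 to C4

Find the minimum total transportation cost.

145

Optimal allocation:
  Quincy to C1: 10 trays
  Elko to C2: 5 trays
  Elko to C3: 5 trays
  Elko to C4: 15 trays
Total cost = £145.
(Supply check: Quincy ships 10; Elko ships 25.)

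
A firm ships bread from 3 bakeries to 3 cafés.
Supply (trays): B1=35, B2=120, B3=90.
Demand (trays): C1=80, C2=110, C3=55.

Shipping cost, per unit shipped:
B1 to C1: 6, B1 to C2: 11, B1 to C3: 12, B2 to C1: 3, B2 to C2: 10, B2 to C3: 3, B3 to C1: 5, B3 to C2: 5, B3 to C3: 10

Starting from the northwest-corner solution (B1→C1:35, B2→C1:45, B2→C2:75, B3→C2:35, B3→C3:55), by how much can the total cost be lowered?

Current plan cost = 35·6 + 45·3 + 75·10 + 35·5 + 55·10 = 1820.
Optimal plan:
  B1->C1: 15 × 6 = 90
  B1->C2: 20 × 11 = 220
  B2->C1: 65 × 3 = 195
  B2->C3: 55 × 3 = 165
  B3->C2: 90 × 5 = 450
Optimal cost = 1120.
Saving = 1820 − 1120 = 700.

700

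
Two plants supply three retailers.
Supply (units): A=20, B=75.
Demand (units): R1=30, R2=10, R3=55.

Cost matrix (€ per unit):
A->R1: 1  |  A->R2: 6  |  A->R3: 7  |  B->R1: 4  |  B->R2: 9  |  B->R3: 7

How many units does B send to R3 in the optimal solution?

Optimal shipments:
  A→R1: 20 × €1 = €20
  B→R1: 10 × €4 = €40
  B→R2: 10 × €9 = €90
  B→R3: 55 × €7 = €385
Total cost = €535.
So B→R3 carries 55 units.

55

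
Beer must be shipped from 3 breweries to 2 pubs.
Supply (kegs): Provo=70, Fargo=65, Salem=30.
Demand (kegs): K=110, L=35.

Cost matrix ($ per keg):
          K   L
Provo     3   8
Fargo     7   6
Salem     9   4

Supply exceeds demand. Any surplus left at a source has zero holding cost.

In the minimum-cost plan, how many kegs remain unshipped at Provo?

0

Minimum-cost shipments:
  Provo→K: 70 × $3 = $210
  Fargo→K: 40 × $7 = $280
  Fargo→L: 5 × $6 = $30
  Salem→L: 30 × $4 = $120
Total cost = $640.
Provo ships 70 of its 70, leaving 0.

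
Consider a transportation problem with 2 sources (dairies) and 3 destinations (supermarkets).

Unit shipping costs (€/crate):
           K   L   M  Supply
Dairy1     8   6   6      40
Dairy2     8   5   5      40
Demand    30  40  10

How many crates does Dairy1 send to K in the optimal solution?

Solving gives:
  Dairy1→K: 30 × €8 = €240
  Dairy1→M: 10 × €6 = €60
  Dairy2→L: 40 × €5 = €200
Total cost = €500.
So Dairy1→K carries 30 crates.

30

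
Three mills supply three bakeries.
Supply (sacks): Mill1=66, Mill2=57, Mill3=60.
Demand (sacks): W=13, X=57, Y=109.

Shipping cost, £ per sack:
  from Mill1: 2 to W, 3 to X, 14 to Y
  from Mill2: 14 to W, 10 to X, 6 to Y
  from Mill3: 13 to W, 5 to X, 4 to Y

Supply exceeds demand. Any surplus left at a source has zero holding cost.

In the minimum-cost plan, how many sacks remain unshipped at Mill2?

An optimal plan:
  Mill1–W: 13 × £2 = £26
  Mill1–X: 53 × £3 = £159
  Mill2–Y: 53 × £6 = £318
  Mill3–X: 4 × £5 = £20
  Mill3–Y: 56 × £4 = £224
Total cost = £747.
Mill2 ships 53 of its 57, leaving 4.

4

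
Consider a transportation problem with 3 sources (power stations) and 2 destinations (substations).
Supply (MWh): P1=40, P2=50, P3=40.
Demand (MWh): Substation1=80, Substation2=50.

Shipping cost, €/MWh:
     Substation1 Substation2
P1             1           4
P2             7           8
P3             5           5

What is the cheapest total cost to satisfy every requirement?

600

Optimal allocation:
  P1–Substation1: 40 × €1 = €40
  P2–Substation1: 40 × €7 = €280
  P2–Substation2: 10 × €8 = €80
  P3–Substation2: 40 × €5 = €200
Total = 40 + 280 + 80 + 200 = €600.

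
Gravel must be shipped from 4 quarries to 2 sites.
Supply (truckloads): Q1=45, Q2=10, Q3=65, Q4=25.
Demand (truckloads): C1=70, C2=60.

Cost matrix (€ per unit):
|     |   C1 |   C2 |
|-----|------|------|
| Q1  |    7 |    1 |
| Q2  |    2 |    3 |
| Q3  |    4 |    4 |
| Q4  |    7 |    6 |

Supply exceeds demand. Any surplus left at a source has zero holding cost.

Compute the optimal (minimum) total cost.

385

An optimal shipping plan:
  Q1→C2: 45 × €1 = €45
  Q2→C1: 10 × €2 = €20
  Q3→C1: 60 × €4 = €240
  Q3→C2: 5 × €4 = €20
  Q4→C2: 10 × €6 = €60
Total = 45 + 20 + 240 + 20 + 60 = €385.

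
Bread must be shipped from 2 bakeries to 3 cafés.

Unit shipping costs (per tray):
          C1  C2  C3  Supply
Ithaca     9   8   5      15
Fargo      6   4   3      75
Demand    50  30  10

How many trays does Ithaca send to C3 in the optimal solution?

10

Solving gives:
  Ithaca->C1: 5 trays
  Ithaca->C3: 10 trays
  Fargo->C1: 45 trays
  Fargo->C2: 30 trays
Total cost = 485.
So Ithaca→C3 carries 10 trays.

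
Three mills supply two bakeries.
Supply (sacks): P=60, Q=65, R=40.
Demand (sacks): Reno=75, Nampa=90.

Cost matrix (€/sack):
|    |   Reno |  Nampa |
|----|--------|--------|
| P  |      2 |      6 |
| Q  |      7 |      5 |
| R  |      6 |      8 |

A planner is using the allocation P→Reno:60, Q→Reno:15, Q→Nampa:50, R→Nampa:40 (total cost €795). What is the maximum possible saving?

Current plan cost = 60·2 + 15·7 + 50·5 + 40·8 = €795.
Optimal plan:
  P→Reno: 60 × €2 = €120
  Q→Nampa: 65 × €5 = €325
  R→Reno: 15 × €6 = €90
  R→Nampa: 25 × €8 = €200
Optimal cost = €735.
Saving = 795 − 735 = €60.

60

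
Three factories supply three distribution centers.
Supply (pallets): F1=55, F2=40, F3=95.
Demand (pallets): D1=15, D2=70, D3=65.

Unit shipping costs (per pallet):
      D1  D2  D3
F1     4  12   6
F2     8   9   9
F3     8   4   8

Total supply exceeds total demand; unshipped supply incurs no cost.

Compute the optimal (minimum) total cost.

780

Optimal allocation:
  F1->D1: 15 × 4 = 60
  F1->D3: 40 × 6 = 240
  F3->D2: 70 × 4 = 280
  F3->D3: 25 × 8 = 200
Total = 60 + 240 + 280 + 200 = 780.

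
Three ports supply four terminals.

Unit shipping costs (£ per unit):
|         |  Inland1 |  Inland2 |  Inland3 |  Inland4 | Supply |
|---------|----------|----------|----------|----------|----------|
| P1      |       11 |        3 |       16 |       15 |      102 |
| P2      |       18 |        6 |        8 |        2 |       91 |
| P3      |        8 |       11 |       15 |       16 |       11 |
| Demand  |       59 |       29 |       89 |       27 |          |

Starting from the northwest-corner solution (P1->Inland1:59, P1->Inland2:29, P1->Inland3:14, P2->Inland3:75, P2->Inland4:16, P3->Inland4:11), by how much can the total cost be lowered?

99

Current plan cost = 59·11 + 29·3 + 14·16 + 75·8 + 16·2 + 11·16 = £1768.
Optimal plan:
  P1 to Inland1: 48 × £11 = £528
  P1 to Inland2: 29 × £3 = £87
  P1 to Inland3: 25 × £16 = £400
  P2 to Inland3: 64 × £8 = £512
  P2 to Inland4: 27 × £2 = £54
  P3 to Inland1: 11 × £8 = £88
Optimal cost = £1669.
Saving = 1768 − 1669 = £99.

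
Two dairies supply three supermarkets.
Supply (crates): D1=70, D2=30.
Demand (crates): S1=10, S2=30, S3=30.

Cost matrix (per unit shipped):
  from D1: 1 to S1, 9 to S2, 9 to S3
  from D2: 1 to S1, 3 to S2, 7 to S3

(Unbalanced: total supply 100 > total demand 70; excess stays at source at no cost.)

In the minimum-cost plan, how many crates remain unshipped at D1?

30

Minimum-cost shipments:
  D1 to S1: 10 × 1 = 10
  D1 to S3: 30 × 9 = 270
  D2 to S2: 30 × 3 = 90
Total cost = 370.
D1 ships 40 of its 70, leaving 30.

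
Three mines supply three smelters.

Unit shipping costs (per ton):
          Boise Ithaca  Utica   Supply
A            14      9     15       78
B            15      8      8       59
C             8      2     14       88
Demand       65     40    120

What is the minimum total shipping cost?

2089

One minimum-cost allocation:
  A->Boise: 17 × 14 = 238
  A->Utica: 61 × 15 = 915
  B->Utica: 59 × 8 = 472
  C->Boise: 48 × 8 = 384
  C->Ithaca: 40 × 2 = 80
Total = 238 + 915 + 472 + 384 + 80 = 2089.
(Supply check: A ships 78; B ships 59; C ships 88.)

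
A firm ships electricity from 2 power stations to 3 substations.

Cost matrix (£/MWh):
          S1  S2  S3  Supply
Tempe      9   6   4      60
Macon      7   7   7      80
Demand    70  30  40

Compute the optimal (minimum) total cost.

One minimum-cost allocation:
  Tempe→S2: 20 × £6 = £120
  Tempe→S3: 40 × £4 = £160
  Macon→S1: 70 × £7 = £490
  Macon→S2: 10 × £7 = £70
Total = 120 + 160 + 490 + 70 = £840.
(Supply check: Tempe ships 60; Macon ships 80.)

840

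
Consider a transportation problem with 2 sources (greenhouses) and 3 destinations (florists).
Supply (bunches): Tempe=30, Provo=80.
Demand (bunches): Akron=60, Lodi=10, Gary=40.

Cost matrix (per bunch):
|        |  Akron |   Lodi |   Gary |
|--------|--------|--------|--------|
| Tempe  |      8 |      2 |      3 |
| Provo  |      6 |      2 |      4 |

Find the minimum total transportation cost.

One minimum-cost allocation:
  Tempe–Gary: 30 × 3 = 90
  Provo–Akron: 60 × 6 = 360
  Provo–Lodi: 10 × 2 = 20
  Provo–Gary: 10 × 4 = 40
Total = 90 + 360 + 20 + 40 = 510.
(Supply check: Tempe ships 30; Provo ships 80.)

510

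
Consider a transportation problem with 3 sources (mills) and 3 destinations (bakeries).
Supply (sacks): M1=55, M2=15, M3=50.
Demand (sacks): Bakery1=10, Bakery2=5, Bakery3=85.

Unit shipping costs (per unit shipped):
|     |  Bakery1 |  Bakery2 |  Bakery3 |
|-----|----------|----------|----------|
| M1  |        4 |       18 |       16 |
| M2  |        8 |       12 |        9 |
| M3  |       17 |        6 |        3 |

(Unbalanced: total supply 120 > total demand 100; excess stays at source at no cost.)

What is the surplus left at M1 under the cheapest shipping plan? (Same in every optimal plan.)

An optimal plan:
  M1 to Bakery1: 10 sacks
  M1 to Bakery2: 5 sacks
  M1 to Bakery3: 20 sacks
  M2 to Bakery3: 15 sacks
  M3 to Bakery3: 50 sacks
Total cost = 735.
M1 ships 35 of its 55, leaving 20.

20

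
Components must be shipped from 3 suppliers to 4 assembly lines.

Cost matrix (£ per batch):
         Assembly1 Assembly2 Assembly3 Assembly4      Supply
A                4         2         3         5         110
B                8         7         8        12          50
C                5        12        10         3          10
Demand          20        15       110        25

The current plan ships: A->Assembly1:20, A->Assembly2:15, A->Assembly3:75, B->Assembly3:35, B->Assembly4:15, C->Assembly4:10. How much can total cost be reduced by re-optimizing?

50

Current plan cost = 20·4 + 15·2 + 75·3 + 35·8 + 15·12 + 10·3 = £825.
Optimal plan:
  A to Assembly2: 15 × £2 = £30
  A to Assembly3: 80 × £3 = £240
  A to Assembly4: 15 × £5 = £75
  B to Assembly1: 20 × £8 = £160
  B to Assembly3: 30 × £8 = £240
  C to Assembly4: 10 × £3 = £30
Optimal cost = £775.
Saving = 825 − 775 = £50.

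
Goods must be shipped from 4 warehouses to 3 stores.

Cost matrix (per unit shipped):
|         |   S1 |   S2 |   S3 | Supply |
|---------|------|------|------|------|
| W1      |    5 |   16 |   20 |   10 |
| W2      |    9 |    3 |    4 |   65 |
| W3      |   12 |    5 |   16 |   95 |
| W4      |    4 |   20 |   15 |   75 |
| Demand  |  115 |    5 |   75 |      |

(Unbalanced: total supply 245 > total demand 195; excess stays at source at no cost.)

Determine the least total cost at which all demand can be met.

1155

One minimum-cost allocation:
  W1->S1: 10 units
  W2->S3: 65 units
  W3->S1: 30 units
  W3->S2: 5 units
  W3->S3: 10 units
  W4->S1: 75 units
Total cost = 1155.
(Supply check: W1 ships 10; W2 ships 65; W3 ships 45; W4 ships 75.)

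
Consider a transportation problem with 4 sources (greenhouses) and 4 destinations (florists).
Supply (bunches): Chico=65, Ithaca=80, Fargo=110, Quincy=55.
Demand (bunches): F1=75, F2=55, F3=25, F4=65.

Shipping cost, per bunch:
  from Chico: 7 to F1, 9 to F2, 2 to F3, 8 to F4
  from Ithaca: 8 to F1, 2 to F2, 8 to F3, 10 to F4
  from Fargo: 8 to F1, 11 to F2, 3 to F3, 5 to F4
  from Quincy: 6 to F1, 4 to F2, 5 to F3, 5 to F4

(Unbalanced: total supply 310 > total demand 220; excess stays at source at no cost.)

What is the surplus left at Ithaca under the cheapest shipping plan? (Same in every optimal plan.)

Minimum-cost shipments:
  Chico→F1: 20 × 7 = 140
  Chico→F3: 25 × 2 = 50
  Ithaca→F2: 55 × 2 = 110
  Fargo→F4: 65 × 5 = 325
  Quincy→F1: 55 × 6 = 330
Total cost = 955.
Ithaca ships 55 of its 80, leaving 25.

25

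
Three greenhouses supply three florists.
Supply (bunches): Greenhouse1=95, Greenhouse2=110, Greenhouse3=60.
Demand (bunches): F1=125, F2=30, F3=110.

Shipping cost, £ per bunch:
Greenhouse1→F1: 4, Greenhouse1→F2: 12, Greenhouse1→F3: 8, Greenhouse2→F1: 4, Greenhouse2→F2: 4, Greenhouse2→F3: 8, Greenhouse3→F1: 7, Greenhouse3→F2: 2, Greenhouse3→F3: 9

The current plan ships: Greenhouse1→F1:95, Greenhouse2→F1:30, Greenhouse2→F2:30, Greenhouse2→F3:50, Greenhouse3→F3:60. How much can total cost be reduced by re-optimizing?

Current plan cost = 95·4 + 30·4 + 30·4 + 50·8 + 60·9 = £1560.
Optimal plan:
  Greenhouse1 to F1: 15 bunches
  Greenhouse1 to F3: 80 bunches
  Greenhouse2 to F1: 110 bunches
  Greenhouse3 to F2: 30 bunches
  Greenhouse3 to F3: 30 bunches
Optimal cost = £1470.
Saving = 1560 − 1470 = £90.

90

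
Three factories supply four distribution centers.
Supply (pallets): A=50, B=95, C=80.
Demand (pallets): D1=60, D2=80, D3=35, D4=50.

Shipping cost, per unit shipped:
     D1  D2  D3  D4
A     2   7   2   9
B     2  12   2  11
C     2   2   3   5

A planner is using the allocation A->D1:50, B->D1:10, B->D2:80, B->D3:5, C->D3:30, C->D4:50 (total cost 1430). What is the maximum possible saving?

630

Current plan cost = 50·2 + 10·2 + 80·12 + 5·2 + 30·3 + 50·5 = 1430.
Optimal plan:
  A->D4: 50 × 9 = 450
  B->D1: 60 × 2 = 120
  B->D3: 35 × 2 = 70
  C->D2: 80 × 2 = 160
Optimal cost = 800.
Saving = 1430 − 800 = 630.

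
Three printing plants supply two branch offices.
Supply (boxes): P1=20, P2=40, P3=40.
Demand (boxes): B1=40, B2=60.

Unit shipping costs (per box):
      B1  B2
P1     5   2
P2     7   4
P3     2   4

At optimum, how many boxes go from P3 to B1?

The minimum-cost plan:
  P1–B2: 20 × 2 = 40
  P2–B2: 40 × 4 = 160
  P3–B1: 40 × 2 = 80
Total cost = 280.
So P3→B1 carries 40 boxes.

40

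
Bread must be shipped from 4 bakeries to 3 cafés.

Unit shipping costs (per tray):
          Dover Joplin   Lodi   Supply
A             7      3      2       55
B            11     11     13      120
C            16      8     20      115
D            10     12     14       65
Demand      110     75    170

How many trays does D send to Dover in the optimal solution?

65

Solving gives:
  A–Lodi: 55 × 2 = 110
  B–Dover: 5 × 11 = 55
  B–Lodi: 115 × 13 = 1495
  C–Dover: 40 × 16 = 640
  C–Joplin: 75 × 8 = 600
  D–Dover: 65 × 10 = 650
Total cost = 3550.
So D→Dover carries 65 trays.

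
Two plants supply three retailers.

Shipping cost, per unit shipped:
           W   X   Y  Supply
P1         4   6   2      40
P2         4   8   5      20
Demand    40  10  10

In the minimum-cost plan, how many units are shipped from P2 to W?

20

The minimum-cost plan:
  P1 to W: 20 × 4 = 80
  P1 to X: 10 × 6 = 60
  P1 to Y: 10 × 2 = 20
  P2 to W: 20 × 4 = 80
Total cost = 240.
So P2→W carries 20 units.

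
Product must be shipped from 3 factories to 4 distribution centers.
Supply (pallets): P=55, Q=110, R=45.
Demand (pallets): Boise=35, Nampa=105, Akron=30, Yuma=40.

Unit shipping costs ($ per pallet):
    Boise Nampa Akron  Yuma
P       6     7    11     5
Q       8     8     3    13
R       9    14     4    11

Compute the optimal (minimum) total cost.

1425

One minimum-cost allocation:
  P–Boise: 15 pallets
  P–Yuma: 40 pallets
  Q–Boise: 5 pallets
  Q–Nampa: 105 pallets
  R–Boise: 15 pallets
  R–Akron: 30 pallets
Total cost = $1425.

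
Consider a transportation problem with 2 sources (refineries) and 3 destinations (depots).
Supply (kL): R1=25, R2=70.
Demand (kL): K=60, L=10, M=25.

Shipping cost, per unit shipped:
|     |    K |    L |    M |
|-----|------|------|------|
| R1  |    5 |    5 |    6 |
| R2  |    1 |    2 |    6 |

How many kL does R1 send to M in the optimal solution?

25

Solving gives:
  R1→M: 25 × 6 = 150
  R2→K: 60 × 1 = 60
  R2→L: 10 × 2 = 20
Total cost = 230.
So R1→M carries 25 kL.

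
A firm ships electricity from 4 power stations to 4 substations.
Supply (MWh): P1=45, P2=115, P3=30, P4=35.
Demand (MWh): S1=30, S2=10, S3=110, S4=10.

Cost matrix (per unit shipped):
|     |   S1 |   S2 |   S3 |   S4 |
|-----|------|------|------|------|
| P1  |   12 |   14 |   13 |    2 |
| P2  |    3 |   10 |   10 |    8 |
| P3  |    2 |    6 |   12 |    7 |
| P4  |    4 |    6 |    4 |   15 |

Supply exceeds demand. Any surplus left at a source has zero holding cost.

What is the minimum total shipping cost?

1040

One minimum-cost allocation:
  P1->S4: 10 × 2 = 20
  P2->S1: 10 × 3 = 30
  P2->S3: 75 × 10 = 750
  P3->S1: 20 × 2 = 40
  P3->S2: 10 × 6 = 60
  P4->S3: 35 × 4 = 140
Total = 20 + 30 + 750 + 40 + 60 + 140 = 1040.
(Supply check: P1 ships 10; P2 ships 85; P3 ships 30; P4 ships 35.)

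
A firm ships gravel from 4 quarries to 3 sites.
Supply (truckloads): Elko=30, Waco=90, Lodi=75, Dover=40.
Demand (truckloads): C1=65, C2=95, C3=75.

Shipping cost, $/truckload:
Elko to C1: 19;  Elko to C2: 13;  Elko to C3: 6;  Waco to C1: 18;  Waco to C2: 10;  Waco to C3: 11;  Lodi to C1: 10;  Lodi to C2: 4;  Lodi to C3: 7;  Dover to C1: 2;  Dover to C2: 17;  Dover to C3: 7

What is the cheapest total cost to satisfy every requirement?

1655

One minimum-cost allocation:
  Elko→C3: 30 truckloads
  Waco→C2: 45 truckloads
  Waco→C3: 45 truckloads
  Lodi→C1: 25 truckloads
  Lodi→C2: 50 truckloads
  Dover→C1: 40 truckloads
Total cost = $1655.
(Supply check: Elko ships 30; Waco ships 90; Lodi ships 75; Dover ships 40.)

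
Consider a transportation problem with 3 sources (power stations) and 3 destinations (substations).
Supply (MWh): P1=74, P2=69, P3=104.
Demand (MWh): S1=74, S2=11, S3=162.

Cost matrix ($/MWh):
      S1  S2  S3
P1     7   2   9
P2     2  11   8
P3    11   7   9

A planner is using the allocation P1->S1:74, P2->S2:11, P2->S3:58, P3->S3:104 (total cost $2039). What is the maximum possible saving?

386

Current plan cost = 74·7 + 11·11 + 58·8 + 104·9 = $2039.
Optimal plan:
  P1→S1: 5 × $7 = $35
  P1→S2: 11 × $2 = $22
  P1→S3: 58 × $9 = $522
  P2→S1: 69 × $2 = $138
  P3→S3: 104 × $9 = $936
Optimal cost = $1653.
Saving = 2039 − 1653 = $386.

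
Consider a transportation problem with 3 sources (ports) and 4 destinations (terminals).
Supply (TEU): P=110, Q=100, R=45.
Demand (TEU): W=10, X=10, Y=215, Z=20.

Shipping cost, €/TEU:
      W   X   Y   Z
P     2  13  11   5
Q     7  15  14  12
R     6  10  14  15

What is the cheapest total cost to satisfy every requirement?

2990

Optimal allocation:
  P to W: 10 TEU
  P to Y: 80 TEU
  P to Z: 20 TEU
  Q to Y: 100 TEU
  R to X: 10 TEU
  R to Y: 35 TEU
Total cost = €2990.
(Supply check: P ships 110; Q ships 100; R ships 45.)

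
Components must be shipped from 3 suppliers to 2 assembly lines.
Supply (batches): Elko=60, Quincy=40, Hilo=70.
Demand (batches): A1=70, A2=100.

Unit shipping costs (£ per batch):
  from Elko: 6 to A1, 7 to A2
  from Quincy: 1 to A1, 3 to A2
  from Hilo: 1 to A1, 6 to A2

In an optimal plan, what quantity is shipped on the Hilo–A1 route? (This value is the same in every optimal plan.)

Optimal shipments:
  Elko–A2: 60 × £7 = £420
  Quincy–A2: 40 × £3 = £120
  Hilo–A1: 70 × £1 = £70
Total cost = £610.
So Hilo→A1 carries 70 batches.

70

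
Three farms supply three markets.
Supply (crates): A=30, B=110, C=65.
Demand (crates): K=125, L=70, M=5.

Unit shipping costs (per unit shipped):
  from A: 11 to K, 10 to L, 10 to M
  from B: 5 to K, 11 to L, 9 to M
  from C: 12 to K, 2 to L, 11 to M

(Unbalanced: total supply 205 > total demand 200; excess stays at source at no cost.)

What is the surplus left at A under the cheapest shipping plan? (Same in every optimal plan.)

5

Minimum-cost shipments:
  A–K: 15 × 11 = 165
  A–L: 5 × 10 = 50
  A–M: 5 × 10 = 50
  B–K: 110 × 5 = 550
  C–L: 65 × 2 = 130
Total cost = 945.
A ships 25 of its 30, leaving 5.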